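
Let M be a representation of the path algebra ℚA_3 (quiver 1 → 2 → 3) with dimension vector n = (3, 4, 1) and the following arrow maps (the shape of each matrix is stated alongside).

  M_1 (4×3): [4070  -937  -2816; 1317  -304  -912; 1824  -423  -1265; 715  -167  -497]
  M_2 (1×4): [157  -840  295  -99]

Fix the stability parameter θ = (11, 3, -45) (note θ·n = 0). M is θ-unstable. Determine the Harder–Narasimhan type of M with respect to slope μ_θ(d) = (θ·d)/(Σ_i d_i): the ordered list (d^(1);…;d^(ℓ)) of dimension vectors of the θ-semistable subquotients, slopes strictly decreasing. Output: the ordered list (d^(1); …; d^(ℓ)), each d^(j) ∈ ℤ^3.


Via rank(M_{q-1}∘⋯∘M_p): M ≅ I[1,2]^2, I[1,3], I[2,2].
μ_θ-semistable layers: μ^(1)=7; μ^(2)=3; μ^(3)=-31/3

((2, 2, 0); (0, 1, 0); (1, 1, 1))


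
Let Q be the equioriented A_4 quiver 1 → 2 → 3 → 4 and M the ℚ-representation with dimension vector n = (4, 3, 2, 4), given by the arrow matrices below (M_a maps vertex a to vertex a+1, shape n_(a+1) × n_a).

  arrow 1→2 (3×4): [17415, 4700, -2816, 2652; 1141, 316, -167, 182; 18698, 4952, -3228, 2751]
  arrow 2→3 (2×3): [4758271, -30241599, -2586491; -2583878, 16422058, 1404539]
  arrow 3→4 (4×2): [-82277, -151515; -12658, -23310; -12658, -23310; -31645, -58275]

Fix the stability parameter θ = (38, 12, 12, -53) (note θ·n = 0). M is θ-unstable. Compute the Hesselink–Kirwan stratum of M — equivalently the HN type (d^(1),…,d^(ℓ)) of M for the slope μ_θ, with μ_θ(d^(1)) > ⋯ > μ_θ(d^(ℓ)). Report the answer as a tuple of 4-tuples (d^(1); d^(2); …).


Barcode: M ≅ I[1,1], I[1,2], I[1,3], I[1,4], I[4,4]^3. HN layers by μ_θ (5 steps, strictly decreasing):
  μ^(1)=38; μ^(2)=25; μ^(3)=62/3; μ^(4)=9/4; μ^(5)=-53

((1, 0, 0, 0); (1, 1, 0, 0); (1, 1, 1, 0); (1, 1, 1, 1); (0, 0, 0, 3))


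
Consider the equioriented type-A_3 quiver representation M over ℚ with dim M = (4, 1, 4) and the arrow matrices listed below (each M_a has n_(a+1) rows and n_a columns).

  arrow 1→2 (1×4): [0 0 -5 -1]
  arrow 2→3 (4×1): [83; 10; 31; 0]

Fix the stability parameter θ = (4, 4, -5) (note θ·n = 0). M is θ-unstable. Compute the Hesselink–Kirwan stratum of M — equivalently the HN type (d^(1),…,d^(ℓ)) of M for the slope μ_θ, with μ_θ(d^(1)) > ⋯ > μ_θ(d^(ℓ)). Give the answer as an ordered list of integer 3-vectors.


Barcode: M ≅ I[1,1]^3, I[1,3], I[3,3]^3. HN layers by μ_θ (3 steps, strictly decreasing):
  μ^(1)=4; μ^(2)=1; μ^(3)=-5

((3, 0, 0); (1, 1, 1); (0, 0, 3))


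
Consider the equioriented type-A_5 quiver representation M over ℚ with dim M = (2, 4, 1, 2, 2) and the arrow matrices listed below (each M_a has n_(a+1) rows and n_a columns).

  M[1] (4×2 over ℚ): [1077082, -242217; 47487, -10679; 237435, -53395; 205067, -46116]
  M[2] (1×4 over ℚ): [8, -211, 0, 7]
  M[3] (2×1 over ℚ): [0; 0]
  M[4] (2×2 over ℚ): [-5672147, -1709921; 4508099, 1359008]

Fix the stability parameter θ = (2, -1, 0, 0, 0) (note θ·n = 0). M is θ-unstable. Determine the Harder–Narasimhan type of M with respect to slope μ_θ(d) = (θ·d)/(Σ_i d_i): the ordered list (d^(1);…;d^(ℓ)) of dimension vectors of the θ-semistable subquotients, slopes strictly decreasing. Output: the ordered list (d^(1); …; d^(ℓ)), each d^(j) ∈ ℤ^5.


Via rank(M_{q-1}∘⋯∘M_p): M ≅ I[1,2], I[1,3], I[2,2]^2, I[4,5]^2.
μ_θ-semistable layers: μ^(1)=1/2; μ^(2)=1/3; μ^(3)=0; μ^(4)=-1

((1, 1, 0, 0, 0); (1, 1, 1, 0, 0); (0, 0, 0, 2, 2); (0, 2, 0, 0, 0))


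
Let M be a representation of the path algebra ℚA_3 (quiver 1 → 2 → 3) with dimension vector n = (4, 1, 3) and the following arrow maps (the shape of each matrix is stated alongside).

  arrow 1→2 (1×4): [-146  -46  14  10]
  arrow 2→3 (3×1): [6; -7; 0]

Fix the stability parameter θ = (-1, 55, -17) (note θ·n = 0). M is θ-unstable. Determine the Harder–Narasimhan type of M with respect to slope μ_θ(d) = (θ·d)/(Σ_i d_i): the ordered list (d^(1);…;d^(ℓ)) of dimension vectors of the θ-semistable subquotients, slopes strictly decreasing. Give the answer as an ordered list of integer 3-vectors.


Via rank(M_{q-1}∘⋯∘M_p): M ≅ I[1,1]^3, I[1,3], I[3,3]^2.
μ_θ-semistable layers: μ^(1)=19; μ^(2)=-1; μ^(3)=-17

((0, 1, 1); (4, 0, 0); (0, 0, 2))


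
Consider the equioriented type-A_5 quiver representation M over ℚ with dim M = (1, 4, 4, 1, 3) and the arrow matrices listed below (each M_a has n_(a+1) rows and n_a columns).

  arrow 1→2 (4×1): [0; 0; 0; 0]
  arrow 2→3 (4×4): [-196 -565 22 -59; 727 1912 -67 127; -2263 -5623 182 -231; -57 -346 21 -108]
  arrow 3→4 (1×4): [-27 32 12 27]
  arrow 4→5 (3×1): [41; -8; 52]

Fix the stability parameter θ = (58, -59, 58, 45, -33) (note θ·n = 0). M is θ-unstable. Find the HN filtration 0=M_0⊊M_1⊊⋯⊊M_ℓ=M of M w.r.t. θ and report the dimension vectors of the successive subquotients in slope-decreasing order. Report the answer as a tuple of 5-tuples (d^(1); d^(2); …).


Interval decomposition of M: I[1,1], I[2,3]^3, I[2,5], I[5,5]^2.
HN type (ℓ=4): μ^(1)=58; μ^(2)=70/3; μ^(3)=-33; μ^(4)=-59

((1, 0, 3, 0, 0); (0, 0, 1, 1, 1); (0, 0, 0, 0, 2); (0, 4, 0, 0, 0))


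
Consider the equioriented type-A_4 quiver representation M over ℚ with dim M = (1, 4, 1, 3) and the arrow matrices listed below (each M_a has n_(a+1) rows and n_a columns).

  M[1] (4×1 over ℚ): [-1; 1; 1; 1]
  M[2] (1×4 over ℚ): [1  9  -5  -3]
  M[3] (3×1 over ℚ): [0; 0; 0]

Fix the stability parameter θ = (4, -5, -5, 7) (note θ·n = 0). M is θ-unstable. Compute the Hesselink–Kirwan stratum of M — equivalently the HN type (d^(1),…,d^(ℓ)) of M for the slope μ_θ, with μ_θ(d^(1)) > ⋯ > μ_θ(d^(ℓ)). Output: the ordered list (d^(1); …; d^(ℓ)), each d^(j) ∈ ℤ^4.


Interval decomposition of M: I[1,2], I[2,2]^2, I[2,3], I[4,4]^3.
HN type (ℓ=3): μ^(1)=7; μ^(2)=-1/2; μ^(3)=-5

((0, 0, 0, 3); (1, 1, 0, 0); (0, 3, 1, 0))


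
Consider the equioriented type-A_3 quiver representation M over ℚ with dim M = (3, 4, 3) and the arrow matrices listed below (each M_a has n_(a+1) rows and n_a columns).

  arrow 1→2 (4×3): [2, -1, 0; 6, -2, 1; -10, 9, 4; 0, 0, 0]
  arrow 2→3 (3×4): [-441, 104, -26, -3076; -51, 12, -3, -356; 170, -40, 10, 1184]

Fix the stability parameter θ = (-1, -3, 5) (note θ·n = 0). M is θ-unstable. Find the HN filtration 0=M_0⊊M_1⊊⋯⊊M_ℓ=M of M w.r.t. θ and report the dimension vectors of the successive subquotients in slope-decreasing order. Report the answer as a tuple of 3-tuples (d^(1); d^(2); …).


Barcode: M ≅ I[1,1], I[1,2], I[1,3], I[2,3]^2. HN layers by μ_θ (4 steps, strictly decreasing):
  μ^(1)=5; μ^(2)=-1; μ^(3)=-2; μ^(4)=-3

((0, 0, 3); (1, 0, 0); (2, 2, 0); (0, 2, 0))


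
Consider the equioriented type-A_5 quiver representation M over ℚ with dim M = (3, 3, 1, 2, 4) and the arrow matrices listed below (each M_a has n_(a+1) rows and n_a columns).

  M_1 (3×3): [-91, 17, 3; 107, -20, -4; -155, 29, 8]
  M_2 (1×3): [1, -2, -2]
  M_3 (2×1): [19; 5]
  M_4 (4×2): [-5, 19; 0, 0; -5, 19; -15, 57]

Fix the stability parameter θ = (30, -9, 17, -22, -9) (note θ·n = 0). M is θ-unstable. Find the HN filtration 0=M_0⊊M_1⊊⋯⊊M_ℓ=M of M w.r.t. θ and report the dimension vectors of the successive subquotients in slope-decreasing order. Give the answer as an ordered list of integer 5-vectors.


Interval decomposition of M: I[1,2]^2, I[1,4], I[4,5], I[5,5]^3.
HN type (ℓ=4): μ^(1)=21/2; μ^(2)=4; μ^(3)=-9; μ^(4)=-22

((2, 2, 0, 0, 0); (1, 1, 1, 1, 0); (0, 0, 0, 0, 4); (0, 0, 0, 1, 0))


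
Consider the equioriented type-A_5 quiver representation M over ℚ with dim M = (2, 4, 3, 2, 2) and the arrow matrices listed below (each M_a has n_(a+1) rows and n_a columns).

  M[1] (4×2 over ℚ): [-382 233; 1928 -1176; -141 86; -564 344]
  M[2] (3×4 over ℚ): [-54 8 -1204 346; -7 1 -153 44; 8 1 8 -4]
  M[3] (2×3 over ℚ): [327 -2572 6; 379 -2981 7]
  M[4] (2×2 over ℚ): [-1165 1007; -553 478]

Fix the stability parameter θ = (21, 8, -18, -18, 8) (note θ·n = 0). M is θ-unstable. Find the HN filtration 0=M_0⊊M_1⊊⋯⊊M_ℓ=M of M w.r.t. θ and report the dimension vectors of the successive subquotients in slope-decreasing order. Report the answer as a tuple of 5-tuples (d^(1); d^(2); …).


Interval decomposition of M: I[1,5]^2, I[2,2], I[2,3].
HN type (ℓ=3): μ^(1)=8; μ^(2)=-7/4; μ^(3)=-5

((0, 1, 0, 0, 2); (2, 2, 2, 2, 0); (0, 1, 1, 0, 0))


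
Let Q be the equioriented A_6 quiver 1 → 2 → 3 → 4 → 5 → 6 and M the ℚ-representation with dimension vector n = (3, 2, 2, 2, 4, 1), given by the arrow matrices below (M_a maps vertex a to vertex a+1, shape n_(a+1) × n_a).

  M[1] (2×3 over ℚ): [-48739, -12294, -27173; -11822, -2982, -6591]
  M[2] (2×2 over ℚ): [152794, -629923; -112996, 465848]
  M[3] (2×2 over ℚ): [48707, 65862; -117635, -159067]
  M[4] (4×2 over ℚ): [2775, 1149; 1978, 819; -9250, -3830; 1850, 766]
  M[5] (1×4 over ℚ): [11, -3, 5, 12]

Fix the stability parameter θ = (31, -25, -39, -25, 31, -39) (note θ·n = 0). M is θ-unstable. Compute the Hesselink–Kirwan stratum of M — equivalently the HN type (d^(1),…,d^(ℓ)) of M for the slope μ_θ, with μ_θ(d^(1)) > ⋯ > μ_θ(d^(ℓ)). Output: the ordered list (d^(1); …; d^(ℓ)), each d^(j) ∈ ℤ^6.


Via rank(M_{q-1}∘⋯∘M_p): M ≅ I[1,1], I[1,5], I[1,6], I[5,5]^2.
μ_θ-semistable layers: μ^(1)=31; μ^(2)=-4; μ^(3)=-29/2

((1, 0, 0, 0, 3, 0); (0, 0, 0, 0, 1, 1); (2, 2, 2, 2, 0, 0))


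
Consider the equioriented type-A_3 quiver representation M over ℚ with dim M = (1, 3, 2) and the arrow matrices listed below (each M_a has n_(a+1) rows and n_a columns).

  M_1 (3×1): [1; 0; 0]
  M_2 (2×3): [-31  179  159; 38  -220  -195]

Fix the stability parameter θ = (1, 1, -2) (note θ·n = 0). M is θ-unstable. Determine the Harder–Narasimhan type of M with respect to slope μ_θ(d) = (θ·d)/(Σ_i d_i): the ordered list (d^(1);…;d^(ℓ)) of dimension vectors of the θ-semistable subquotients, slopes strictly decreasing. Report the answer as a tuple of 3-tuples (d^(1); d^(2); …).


Via rank(M_{q-1}∘⋯∘M_p): M ≅ I[1,3], I[2,2], I[2,3].
μ_θ-semistable layers: μ^(1)=1; μ^(2)=0; μ^(3)=-1/2

((0, 1, 0); (1, 1, 1); (0, 1, 1))


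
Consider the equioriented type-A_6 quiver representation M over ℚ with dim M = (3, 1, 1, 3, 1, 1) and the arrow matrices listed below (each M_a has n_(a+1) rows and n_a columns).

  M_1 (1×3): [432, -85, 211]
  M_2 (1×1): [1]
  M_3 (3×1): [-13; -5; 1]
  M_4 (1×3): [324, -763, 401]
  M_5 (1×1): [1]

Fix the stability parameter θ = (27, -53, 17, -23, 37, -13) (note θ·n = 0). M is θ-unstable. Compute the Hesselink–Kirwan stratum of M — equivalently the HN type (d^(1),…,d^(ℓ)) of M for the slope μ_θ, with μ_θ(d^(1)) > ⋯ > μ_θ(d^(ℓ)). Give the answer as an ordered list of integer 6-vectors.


Barcode: M ≅ I[1,1]^2, I[1,6], I[4,4]^2. HN layers by μ_θ (5 steps, strictly decreasing):
  μ^(1)=27; μ^(2)=12; μ^(3)=-3; μ^(4)=-13; μ^(5)=-23

((2, 0, 0, 0, 0, 0); (0, 0, 0, 0, 1, 1); (0, 0, 1, 1, 0, 0); (1, 1, 0, 0, 0, 0); (0, 0, 0, 2, 0, 0))


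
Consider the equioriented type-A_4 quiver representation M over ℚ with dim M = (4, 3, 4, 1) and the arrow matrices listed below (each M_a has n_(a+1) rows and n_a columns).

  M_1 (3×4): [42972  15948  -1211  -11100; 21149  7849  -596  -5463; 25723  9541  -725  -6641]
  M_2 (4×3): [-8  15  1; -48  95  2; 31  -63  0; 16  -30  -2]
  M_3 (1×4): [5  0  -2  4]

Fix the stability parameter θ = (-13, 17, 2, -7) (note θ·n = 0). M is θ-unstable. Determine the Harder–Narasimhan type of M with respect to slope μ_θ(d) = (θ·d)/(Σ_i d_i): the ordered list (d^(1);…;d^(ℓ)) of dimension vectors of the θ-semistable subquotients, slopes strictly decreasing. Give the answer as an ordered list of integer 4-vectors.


Interval decomposition of M: I[1,1], I[1,3]^2, I[1,4], I[3,3].
HN type (ℓ=4): μ^(1)=19/2; μ^(2)=4; μ^(3)=2; μ^(4)=-13

((0, 2, 2, 0); (0, 1, 1, 1); (0, 0, 1, 0); (4, 0, 0, 0))


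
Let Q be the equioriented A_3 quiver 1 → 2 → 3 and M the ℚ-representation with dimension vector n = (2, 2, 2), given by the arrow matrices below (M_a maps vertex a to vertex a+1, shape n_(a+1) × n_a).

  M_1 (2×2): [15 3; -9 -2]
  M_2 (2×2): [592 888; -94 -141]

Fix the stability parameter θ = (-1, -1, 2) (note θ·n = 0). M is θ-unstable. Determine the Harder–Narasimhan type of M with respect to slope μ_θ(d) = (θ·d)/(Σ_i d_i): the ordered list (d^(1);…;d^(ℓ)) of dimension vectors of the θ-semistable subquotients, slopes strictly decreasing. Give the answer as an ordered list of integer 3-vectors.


Barcode: M ≅ I[1,2], I[1,3], I[3,3]. HN layers by μ_θ (2 steps, strictly decreasing):
  μ^(1)=2; μ^(2)=-1

((0, 0, 2); (2, 2, 0))


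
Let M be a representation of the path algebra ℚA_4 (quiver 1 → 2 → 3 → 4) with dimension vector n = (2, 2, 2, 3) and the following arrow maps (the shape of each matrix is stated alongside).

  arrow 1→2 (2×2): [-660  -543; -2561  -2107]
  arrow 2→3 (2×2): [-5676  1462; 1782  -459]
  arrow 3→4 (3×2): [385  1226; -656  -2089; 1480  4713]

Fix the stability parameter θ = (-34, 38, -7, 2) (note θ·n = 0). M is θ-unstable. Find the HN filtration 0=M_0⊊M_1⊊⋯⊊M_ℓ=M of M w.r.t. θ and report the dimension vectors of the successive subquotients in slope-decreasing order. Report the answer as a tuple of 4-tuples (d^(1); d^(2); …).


Via rank(M_{q-1}∘⋯∘M_p): M ≅ I[1,2], I[1,4], I[3,4], I[4,4].
μ_θ-semistable layers: μ^(1)=38; μ^(2)=11; μ^(3)=2; μ^(4)=-7; μ^(5)=-34

((0, 1, 0, 0); (0, 1, 1, 1); (0, 0, 0, 2); (0, 0, 1, 0); (2, 0, 0, 0))


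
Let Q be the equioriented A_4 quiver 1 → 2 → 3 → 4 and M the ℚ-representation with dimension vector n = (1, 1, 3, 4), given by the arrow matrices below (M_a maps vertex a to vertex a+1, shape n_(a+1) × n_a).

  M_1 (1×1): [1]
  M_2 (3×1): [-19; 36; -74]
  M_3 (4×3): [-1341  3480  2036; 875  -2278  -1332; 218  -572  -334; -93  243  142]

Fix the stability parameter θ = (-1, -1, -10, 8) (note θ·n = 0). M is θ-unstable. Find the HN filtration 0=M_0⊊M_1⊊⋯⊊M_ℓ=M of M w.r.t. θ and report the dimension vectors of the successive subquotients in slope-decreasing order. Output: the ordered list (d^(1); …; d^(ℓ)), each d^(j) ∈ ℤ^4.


Via rank(M_{q-1}∘⋯∘M_p): M ≅ I[1,4], I[3,4]^2, I[4,4].
μ_θ-semistable layers: μ^(1)=8; μ^(2)=-4; μ^(3)=-10

((0, 0, 0, 4); (1, 1, 1, 0); (0, 0, 2, 0))


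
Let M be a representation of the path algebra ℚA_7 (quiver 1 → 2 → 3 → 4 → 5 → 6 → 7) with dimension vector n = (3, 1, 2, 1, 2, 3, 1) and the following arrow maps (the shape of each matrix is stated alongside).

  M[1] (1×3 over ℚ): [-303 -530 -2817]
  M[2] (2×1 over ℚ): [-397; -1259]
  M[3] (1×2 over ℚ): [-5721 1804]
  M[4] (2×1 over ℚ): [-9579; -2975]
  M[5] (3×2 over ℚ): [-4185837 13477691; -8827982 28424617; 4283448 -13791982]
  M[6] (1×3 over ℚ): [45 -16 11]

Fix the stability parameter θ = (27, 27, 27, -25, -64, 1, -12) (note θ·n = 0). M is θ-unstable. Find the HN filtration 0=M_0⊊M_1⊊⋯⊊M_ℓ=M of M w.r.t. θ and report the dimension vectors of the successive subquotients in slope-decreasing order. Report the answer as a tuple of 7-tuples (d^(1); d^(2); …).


Barcode: M ≅ I[1,1]^2, I[1,6], I[3,3], I[5,7], I[6,6]. HN layers by μ_θ (5 steps, strictly decreasing):
  μ^(1)=27; μ^(2)=1; μ^(3)=-8/5; μ^(4)=-11/2; μ^(5)=-64

((2, 0, 1, 0, 0, 0, 0); (0, 0, 0, 0, 0, 2, 0); (1, 1, 1, 1, 1, 0, 0); (0, 0, 0, 0, 0, 1, 1); (0, 0, 0, 0, 1, 0, 0))


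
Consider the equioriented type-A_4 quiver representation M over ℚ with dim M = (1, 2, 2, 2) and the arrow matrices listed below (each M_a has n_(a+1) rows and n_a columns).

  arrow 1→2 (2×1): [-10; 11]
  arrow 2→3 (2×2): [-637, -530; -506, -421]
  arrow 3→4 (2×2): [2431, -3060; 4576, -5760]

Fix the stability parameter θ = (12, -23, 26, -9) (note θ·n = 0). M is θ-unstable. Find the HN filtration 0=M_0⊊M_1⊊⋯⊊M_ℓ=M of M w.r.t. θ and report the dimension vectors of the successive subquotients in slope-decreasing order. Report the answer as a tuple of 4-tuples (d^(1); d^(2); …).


Interval decomposition of M: I[1,3], I[2,4], I[4,4].
HN type (ℓ=5): μ^(1)=26; μ^(2)=17/2; μ^(3)=-11/2; μ^(4)=-9; μ^(5)=-23

((0, 0, 1, 0); (0, 0, 1, 1); (1, 1, 0, 0); (0, 0, 0, 1); (0, 1, 0, 0))


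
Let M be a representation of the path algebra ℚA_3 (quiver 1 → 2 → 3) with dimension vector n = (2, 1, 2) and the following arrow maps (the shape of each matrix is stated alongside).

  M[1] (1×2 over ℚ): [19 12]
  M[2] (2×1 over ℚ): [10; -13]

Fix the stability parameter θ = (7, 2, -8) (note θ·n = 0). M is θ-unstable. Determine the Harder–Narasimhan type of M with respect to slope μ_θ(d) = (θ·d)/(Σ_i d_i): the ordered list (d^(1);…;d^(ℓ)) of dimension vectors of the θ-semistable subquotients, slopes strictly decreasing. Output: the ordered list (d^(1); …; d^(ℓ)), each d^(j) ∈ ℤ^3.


Interval decomposition of M: I[1,1], I[1,3], I[3,3].
HN type (ℓ=3): μ^(1)=7; μ^(2)=1/3; μ^(3)=-8

((1, 0, 0); (1, 1, 1); (0, 0, 1))


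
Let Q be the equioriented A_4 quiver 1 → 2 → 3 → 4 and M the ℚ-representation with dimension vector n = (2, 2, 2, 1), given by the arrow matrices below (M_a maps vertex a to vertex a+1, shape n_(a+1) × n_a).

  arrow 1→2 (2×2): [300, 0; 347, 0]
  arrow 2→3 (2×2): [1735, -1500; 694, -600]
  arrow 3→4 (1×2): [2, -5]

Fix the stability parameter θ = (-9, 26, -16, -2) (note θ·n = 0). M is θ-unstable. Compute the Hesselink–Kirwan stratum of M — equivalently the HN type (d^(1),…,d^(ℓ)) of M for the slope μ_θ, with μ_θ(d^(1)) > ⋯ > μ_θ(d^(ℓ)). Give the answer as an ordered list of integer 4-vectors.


Barcode: M ≅ I[1,1], I[1,2], I[2,3], I[3,4]. HN layers by μ_θ (5 steps, strictly decreasing):
  μ^(1)=26; μ^(2)=5; μ^(3)=-2; μ^(4)=-9; μ^(5)=-16

((0, 1, 0, 0); (0, 1, 1, 0); (0, 0, 0, 1); (2, 0, 0, 0); (0, 0, 1, 0))


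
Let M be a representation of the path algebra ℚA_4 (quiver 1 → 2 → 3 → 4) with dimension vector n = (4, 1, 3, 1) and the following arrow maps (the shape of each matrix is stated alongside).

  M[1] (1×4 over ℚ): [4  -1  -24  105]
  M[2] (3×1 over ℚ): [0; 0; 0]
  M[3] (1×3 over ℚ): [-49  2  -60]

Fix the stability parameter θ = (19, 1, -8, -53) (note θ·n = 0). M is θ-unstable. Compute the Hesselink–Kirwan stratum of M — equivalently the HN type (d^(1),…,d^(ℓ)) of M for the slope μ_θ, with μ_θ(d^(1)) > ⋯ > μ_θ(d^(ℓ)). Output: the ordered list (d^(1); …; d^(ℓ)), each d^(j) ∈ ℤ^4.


Barcode: M ≅ I[1,1]^3, I[1,2], I[3,3]^2, I[3,4]. HN layers by μ_θ (4 steps, strictly decreasing):
  μ^(1)=19; μ^(2)=10; μ^(3)=-8; μ^(4)=-61/2

((3, 0, 0, 0); (1, 1, 0, 0); (0, 0, 2, 0); (0, 0, 1, 1))


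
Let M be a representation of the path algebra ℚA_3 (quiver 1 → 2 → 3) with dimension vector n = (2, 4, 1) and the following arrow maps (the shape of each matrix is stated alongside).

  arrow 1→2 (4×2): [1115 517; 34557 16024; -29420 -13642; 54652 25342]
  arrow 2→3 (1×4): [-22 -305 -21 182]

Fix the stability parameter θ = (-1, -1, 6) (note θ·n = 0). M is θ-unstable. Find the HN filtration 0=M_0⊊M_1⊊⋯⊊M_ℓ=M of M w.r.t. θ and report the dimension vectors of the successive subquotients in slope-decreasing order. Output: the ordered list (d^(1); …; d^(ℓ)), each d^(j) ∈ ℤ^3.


Barcode: M ≅ I[1,2], I[1,3], I[2,2]^2. HN layers by μ_θ (2 steps, strictly decreasing):
  μ^(1)=6; μ^(2)=-1

((0, 0, 1); (2, 4, 0))


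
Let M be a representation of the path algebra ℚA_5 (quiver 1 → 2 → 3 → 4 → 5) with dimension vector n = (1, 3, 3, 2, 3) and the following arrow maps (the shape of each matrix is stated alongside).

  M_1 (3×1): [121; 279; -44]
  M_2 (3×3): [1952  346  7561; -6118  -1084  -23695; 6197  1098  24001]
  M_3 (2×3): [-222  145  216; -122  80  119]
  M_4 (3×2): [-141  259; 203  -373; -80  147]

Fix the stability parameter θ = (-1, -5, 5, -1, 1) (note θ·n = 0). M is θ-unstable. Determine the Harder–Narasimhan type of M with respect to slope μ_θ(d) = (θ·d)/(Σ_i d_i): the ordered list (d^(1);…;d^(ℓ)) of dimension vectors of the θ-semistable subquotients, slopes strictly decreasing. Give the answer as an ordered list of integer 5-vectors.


Barcode: M ≅ I[1,5], I[2,3], I[2,5], I[5,5]. HN layers by μ_θ (5 steps, strictly decreasing):
  μ^(1)=5; μ^(2)=5/3; μ^(3)=1; μ^(4)=-3; μ^(5)=-5

((0, 0, 1, 0, 0); (0, 0, 2, 2, 2); (0, 0, 0, 0, 1); (1, 1, 0, 0, 0); (0, 2, 0, 0, 0))


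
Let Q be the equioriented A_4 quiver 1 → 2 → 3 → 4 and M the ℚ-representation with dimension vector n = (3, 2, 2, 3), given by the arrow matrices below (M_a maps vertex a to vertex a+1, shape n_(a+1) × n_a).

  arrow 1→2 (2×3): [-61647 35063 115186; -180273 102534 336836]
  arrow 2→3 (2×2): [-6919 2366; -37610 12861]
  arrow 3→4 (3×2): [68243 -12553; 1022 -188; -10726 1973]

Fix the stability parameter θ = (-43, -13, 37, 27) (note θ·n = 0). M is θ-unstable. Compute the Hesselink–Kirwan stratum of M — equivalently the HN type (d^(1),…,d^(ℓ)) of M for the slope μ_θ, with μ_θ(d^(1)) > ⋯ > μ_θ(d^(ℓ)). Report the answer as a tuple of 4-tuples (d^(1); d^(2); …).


Via rank(M_{q-1}∘⋯∘M_p): M ≅ I[1,1], I[1,4]^2, I[4,4].
μ_θ-semistable layers: μ^(1)=32; μ^(2)=27; μ^(3)=-13; μ^(4)=-43

((0, 0, 2, 2); (0, 0, 0, 1); (0, 2, 0, 0); (3, 0, 0, 0))


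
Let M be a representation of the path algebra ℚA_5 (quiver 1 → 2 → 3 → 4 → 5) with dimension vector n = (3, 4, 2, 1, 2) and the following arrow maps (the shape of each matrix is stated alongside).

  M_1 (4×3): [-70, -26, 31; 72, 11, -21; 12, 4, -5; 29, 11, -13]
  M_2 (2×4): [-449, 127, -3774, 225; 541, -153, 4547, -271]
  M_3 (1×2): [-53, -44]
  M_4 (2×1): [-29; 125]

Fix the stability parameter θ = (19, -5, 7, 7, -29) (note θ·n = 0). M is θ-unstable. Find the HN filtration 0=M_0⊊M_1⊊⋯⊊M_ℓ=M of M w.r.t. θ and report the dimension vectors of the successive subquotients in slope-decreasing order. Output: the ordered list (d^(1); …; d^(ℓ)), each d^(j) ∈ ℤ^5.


Interval decomposition of M: I[1,2], I[1,3], I[1,5], I[2,2], I[5,5].
HN type (ℓ=4): μ^(1)=7; μ^(2)=-1/5; μ^(3)=-5; μ^(4)=-29

((2, 2, 1, 0, 0); (1, 1, 1, 1, 1); (0, 1, 0, 0, 0); (0, 0, 0, 0, 1))


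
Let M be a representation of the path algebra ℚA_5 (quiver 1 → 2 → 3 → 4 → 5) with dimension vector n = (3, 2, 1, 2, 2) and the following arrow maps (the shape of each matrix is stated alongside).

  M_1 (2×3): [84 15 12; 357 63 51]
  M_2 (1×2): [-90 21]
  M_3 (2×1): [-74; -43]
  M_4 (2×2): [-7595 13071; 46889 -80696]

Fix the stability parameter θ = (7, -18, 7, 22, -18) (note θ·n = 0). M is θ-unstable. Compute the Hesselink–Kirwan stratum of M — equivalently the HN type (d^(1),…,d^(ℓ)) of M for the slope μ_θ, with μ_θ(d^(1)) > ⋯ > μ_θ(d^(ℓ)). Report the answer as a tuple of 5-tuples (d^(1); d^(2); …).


Interval decomposition of M: I[1,1], I[1,2], I[1,5], I[4,5].
HN type (ℓ=4): μ^(1)=7; μ^(2)=11/3; μ^(3)=2; μ^(4)=-11/2

((1, 0, 0, 0, 0); (0, 0, 1, 1, 1); (0, 0, 0, 1, 1); (2, 2, 0, 0, 0))


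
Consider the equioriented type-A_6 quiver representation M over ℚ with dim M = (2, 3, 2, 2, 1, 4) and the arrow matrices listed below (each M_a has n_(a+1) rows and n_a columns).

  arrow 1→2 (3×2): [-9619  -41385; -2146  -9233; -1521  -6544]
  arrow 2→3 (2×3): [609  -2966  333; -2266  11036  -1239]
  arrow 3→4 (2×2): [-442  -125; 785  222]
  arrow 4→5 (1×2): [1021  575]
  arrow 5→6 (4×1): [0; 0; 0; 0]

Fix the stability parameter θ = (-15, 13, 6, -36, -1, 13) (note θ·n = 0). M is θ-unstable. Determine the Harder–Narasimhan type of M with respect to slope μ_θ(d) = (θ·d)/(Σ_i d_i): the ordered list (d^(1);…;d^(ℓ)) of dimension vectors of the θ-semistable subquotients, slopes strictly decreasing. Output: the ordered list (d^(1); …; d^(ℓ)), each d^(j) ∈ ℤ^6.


Via rank(M_{q-1}∘⋯∘M_p): M ≅ I[1,4], I[1,5], I[2,2], I[6,6]^4.
μ_θ-semistable layers: μ^(1)=13; μ^(2)=-1; μ^(3)=-17/3; μ^(4)=-15

((0, 1, 0, 0, 0, 4); (0, 0, 0, 0, 1, 0); (0, 2, 2, 2, 0, 0); (2, 0, 0, 0, 0, 0))


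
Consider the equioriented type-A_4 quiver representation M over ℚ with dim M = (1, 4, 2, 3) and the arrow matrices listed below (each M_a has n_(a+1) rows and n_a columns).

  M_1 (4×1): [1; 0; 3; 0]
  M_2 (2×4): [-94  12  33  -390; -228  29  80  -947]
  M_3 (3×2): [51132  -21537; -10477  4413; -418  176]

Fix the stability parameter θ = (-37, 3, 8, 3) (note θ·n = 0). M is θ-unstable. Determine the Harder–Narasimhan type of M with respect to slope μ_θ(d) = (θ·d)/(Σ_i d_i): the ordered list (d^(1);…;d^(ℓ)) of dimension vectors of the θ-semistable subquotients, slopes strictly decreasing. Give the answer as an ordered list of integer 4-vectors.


Barcode: M ≅ I[1,4], I[2,2]^2, I[2,4], I[4,4]. HN layers by μ_θ (3 steps, strictly decreasing):
  μ^(1)=11/2; μ^(2)=3; μ^(3)=-37

((0, 0, 2, 2); (0, 4, 0, 1); (1, 0, 0, 0))


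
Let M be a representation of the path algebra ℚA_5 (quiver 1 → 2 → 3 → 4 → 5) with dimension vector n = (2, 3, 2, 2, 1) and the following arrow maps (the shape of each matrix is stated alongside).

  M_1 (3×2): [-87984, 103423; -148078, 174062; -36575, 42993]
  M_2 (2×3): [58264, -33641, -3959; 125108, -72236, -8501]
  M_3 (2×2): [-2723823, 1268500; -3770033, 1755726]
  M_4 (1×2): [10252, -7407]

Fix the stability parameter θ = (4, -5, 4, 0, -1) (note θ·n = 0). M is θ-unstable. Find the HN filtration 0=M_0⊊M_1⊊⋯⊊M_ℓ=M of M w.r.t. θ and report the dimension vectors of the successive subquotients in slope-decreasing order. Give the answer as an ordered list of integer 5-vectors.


Barcode: M ≅ I[1,2], I[1,5], I[2,4]. HN layers by μ_θ (4 steps, strictly decreasing):
  μ^(1)=2; μ^(2)=1; μ^(3)=-1/2; μ^(4)=-5

((0, 0, 1, 1, 0); (0, 0, 1, 1, 1); (2, 2, 0, 0, 0); (0, 1, 0, 0, 0))


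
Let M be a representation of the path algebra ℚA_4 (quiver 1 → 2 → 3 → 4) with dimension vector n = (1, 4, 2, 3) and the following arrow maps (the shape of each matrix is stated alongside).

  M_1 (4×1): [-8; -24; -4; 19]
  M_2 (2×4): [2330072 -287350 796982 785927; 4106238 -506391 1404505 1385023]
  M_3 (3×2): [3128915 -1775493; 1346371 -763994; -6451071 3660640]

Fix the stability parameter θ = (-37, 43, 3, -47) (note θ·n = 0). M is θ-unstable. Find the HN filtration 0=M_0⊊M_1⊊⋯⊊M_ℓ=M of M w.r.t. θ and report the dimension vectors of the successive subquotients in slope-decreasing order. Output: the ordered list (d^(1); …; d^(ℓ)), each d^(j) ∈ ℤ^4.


Via rank(M_{q-1}∘⋯∘M_p): M ≅ I[1,4], I[2,2]^2, I[2,4], I[4,4].
μ_θ-semistable layers: μ^(1)=43; μ^(2)=-1/3; μ^(3)=-37; μ^(4)=-47

((0, 2, 0, 0); (0, 2, 2, 2); (1, 0, 0, 0); (0, 0, 0, 1))


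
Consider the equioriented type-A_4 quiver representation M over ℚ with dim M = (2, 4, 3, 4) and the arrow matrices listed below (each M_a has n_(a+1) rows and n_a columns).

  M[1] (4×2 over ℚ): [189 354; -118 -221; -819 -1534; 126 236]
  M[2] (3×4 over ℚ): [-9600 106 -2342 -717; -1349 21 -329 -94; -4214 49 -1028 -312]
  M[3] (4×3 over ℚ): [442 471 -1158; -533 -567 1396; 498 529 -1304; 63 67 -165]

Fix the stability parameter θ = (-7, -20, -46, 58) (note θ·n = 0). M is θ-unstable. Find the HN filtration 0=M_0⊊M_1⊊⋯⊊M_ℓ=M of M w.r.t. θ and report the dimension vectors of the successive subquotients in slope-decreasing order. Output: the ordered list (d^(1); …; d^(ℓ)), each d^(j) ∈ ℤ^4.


Via rank(M_{q-1}∘⋯∘M_p): M ≅ I[1,2], I[1,4], I[2,4]^2, I[4,4].
μ_θ-semistable layers: μ^(1)=58; μ^(2)=-27/2; μ^(3)=-73/3; μ^(4)=-33

((0, 0, 0, 4); (1, 1, 0, 0); (1, 1, 1, 0); (0, 2, 2, 0))


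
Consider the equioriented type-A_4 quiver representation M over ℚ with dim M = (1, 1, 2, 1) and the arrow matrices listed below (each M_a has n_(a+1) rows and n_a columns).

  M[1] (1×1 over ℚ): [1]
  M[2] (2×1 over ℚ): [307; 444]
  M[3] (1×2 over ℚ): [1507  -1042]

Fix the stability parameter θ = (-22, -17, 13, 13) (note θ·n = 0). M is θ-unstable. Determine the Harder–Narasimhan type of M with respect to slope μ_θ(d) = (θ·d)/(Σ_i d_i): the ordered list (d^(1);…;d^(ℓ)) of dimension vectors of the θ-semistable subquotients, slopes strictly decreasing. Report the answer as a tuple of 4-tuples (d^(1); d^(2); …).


Via rank(M_{q-1}∘⋯∘M_p): M ≅ I[1,4], I[3,3].
μ_θ-semistable layers: μ^(1)=13; μ^(2)=-17; μ^(3)=-22

((0, 0, 2, 1); (0, 1, 0, 0); (1, 0, 0, 0))


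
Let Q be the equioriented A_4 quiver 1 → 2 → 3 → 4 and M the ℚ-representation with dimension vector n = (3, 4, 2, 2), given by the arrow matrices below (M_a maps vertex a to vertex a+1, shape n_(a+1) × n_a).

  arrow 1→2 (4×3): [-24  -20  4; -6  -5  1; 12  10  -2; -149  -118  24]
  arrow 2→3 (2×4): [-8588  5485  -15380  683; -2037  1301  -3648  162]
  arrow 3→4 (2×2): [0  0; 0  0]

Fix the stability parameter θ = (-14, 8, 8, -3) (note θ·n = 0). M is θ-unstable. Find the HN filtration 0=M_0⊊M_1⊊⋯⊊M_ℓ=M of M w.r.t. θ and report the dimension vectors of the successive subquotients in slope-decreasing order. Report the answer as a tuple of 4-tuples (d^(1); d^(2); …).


Interval decomposition of M: I[1,1], I[1,3]^2, I[2,2]^2, I[4,4]^2.
HN type (ℓ=3): μ^(1)=8; μ^(2)=-3; μ^(3)=-14

((0, 4, 2, 0); (0, 0, 0, 2); (3, 0, 0, 0))


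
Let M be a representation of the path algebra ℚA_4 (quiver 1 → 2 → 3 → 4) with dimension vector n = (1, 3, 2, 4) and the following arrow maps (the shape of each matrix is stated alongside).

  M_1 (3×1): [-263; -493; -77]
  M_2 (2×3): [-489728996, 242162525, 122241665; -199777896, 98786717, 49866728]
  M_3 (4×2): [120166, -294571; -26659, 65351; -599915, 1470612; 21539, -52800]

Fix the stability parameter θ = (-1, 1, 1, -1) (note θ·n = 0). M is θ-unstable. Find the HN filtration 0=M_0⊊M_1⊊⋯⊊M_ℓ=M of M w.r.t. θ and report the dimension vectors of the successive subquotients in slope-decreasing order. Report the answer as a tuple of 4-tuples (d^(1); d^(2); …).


Interval decomposition of M: I[1,4], I[2,2], I[2,4], I[4,4]^2.
HN type (ℓ=3): μ^(1)=1; μ^(2)=1/3; μ^(3)=-1

((0, 1, 0, 0); (0, 2, 2, 2); (1, 0, 0, 2))


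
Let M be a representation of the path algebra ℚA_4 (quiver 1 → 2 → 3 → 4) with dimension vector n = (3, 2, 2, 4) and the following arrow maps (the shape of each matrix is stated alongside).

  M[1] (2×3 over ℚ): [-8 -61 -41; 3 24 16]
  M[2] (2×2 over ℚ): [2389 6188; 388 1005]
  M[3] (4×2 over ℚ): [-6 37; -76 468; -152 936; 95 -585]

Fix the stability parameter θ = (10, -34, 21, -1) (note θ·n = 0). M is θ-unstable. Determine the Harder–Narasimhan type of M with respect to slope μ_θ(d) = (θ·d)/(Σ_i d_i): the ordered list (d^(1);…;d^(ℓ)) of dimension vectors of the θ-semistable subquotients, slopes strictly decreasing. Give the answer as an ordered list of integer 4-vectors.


Barcode: M ≅ I[1,1], I[1,4]^2, I[4,4]^2. HN layers by μ_θ (3 steps, strictly decreasing):
  μ^(1)=10; μ^(2)=-1; μ^(3)=-12

((1, 0, 2, 2); (0, 0, 0, 2); (2, 2, 0, 0))


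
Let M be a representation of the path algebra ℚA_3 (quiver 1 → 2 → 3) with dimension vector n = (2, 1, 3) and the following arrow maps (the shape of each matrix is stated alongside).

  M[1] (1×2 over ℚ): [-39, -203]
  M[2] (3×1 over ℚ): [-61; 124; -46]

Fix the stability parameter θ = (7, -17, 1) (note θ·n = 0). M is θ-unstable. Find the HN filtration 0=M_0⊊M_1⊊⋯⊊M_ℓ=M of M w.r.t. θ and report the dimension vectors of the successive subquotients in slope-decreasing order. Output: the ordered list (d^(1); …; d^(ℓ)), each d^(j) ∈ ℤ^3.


Via rank(M_{q-1}∘⋯∘M_p): M ≅ I[1,1], I[1,3], I[3,3]^2.
μ_θ-semistable layers: μ^(1)=7; μ^(2)=1; μ^(3)=-5

((1, 0, 0); (0, 0, 3); (1, 1, 0))


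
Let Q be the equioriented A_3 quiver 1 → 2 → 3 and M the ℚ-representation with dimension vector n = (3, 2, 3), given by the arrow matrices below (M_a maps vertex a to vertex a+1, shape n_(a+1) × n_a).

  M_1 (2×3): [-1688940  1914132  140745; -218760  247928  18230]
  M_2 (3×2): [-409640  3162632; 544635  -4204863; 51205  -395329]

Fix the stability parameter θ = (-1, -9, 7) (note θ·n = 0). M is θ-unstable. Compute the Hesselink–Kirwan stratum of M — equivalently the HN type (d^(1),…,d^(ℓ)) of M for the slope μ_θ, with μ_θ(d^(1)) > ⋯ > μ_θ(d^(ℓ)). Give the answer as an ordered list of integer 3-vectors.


Interval decomposition of M: I[1,1]^2, I[1,3], I[2,2], I[3,3]^2.
HN type (ℓ=4): μ^(1)=7; μ^(2)=-1; μ^(3)=-5; μ^(4)=-9

((0, 0, 3); (2, 0, 0); (1, 1, 0); (0, 1, 0))


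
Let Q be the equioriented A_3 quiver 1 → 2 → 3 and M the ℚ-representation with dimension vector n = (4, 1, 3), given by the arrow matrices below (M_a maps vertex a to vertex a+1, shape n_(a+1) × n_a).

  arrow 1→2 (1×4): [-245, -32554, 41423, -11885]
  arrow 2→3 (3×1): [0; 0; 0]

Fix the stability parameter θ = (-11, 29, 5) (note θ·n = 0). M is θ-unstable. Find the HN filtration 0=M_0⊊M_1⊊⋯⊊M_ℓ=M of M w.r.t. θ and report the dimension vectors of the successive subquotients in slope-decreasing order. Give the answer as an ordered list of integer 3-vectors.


Interval decomposition of M: I[1,1]^3, I[1,2], I[3,3]^3.
HN type (ℓ=3): μ^(1)=29; μ^(2)=5; μ^(3)=-11

((0, 1, 0); (0, 0, 3); (4, 0, 0))


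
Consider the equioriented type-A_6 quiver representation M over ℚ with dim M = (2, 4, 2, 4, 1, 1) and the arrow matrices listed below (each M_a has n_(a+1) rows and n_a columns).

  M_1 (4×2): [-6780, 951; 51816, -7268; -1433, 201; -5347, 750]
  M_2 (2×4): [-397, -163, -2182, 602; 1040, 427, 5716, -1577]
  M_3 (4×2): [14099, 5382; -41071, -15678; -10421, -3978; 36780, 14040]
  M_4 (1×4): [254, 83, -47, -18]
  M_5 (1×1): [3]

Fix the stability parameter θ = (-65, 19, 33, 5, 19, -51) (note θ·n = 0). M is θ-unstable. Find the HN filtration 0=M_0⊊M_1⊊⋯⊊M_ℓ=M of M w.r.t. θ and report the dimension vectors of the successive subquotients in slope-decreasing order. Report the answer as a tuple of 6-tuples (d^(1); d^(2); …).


Via rank(M_{q-1}∘⋯∘M_p): M ≅ I[1,3], I[1,4], I[2,2]^2, I[4,4]^2, I[4,6].
μ_θ-semistable layers: μ^(1)=33; μ^(2)=19; μ^(3)=5; μ^(4)=-9; μ^(5)=-65

((0, 0, 1, 0, 0, 0); (0, 4, 1, 1, 0, 0); (0, 0, 0, 2, 0, 0); (0, 0, 0, 1, 1, 1); (2, 0, 0, 0, 0, 0))


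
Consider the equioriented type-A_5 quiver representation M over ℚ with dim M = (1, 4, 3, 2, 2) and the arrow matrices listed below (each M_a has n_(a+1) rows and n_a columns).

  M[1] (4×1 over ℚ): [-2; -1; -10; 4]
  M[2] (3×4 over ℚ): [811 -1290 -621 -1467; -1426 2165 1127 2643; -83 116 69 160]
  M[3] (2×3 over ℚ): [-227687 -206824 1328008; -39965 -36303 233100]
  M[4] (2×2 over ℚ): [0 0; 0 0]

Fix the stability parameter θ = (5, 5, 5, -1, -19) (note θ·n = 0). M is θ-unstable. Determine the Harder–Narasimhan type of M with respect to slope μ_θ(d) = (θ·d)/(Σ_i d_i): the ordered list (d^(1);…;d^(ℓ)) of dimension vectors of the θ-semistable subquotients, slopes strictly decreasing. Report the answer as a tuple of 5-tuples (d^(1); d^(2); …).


Via rank(M_{q-1}∘⋯∘M_p): M ≅ I[1,4], I[2,2], I[2,3], I[2,4], I[5,5]^2.
μ_θ-semistable layers: μ^(1)=5; μ^(2)=7/2; μ^(3)=3; μ^(4)=-19

((0, 2, 1, 0, 0); (1, 1, 1, 1, 0); (0, 1, 1, 1, 0); (0, 0, 0, 0, 2))


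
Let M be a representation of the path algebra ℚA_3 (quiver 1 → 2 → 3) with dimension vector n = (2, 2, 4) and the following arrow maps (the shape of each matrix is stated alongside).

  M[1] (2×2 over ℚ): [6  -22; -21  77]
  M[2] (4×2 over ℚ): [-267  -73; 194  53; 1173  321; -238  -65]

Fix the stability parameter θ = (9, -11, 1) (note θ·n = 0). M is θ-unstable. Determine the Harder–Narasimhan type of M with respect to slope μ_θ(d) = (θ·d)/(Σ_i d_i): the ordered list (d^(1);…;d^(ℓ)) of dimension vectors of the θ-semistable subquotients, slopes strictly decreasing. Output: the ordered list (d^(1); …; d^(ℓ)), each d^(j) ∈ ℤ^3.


Via rank(M_{q-1}∘⋯∘M_p): M ≅ I[1,1], I[1,3], I[2,3], I[3,3]^2.
μ_θ-semistable layers: μ^(1)=9; μ^(2)=1; μ^(3)=-1; μ^(4)=-11

((1, 0, 0); (0, 0, 4); (1, 1, 0); (0, 1, 0))


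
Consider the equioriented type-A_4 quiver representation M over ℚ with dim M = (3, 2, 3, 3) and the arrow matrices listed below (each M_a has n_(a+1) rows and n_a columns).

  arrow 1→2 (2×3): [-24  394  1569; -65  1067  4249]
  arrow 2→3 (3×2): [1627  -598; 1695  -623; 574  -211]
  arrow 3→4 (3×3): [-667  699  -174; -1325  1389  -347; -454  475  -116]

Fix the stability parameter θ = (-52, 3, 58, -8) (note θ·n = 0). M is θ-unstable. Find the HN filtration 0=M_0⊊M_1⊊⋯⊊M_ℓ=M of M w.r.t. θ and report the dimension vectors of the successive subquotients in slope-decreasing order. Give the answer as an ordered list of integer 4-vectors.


Barcode: M ≅ I[1,1], I[1,4]^2, I[3,4]. HN layers by μ_θ (3 steps, strictly decreasing):
  μ^(1)=25; μ^(2)=3; μ^(3)=-52

((0, 0, 3, 3); (0, 2, 0, 0); (3, 0, 0, 0))


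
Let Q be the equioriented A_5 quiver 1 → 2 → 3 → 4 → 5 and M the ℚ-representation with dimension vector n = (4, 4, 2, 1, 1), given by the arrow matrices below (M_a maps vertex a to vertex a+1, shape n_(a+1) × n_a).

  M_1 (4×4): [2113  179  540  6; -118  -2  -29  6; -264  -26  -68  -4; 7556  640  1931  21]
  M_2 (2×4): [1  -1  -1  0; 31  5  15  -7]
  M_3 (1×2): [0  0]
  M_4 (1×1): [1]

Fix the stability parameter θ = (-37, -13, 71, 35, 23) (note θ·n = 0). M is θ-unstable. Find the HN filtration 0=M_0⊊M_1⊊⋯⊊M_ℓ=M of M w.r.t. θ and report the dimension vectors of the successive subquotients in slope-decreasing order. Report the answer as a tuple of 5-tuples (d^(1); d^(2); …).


Barcode: M ≅ I[1,2]^2, I[1,3]^2, I[4,5]. HN layers by μ_θ (4 steps, strictly decreasing):
  μ^(1)=71; μ^(2)=29; μ^(3)=-13; μ^(4)=-37

((0, 0, 2, 0, 0); (0, 0, 0, 1, 1); (0, 4, 0, 0, 0); (4, 0, 0, 0, 0))


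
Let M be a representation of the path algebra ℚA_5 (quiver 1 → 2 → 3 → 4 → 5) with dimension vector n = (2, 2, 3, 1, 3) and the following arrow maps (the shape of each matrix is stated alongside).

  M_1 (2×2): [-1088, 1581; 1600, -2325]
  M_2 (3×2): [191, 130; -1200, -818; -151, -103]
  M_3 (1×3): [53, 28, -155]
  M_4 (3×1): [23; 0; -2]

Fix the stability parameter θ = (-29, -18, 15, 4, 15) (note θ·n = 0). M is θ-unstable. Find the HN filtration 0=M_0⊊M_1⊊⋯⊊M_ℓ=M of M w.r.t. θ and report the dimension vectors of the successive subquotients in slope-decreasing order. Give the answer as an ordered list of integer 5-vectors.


Barcode: M ≅ I[1,1], I[1,5], I[2,3], I[3,3], I[5,5]^2. HN layers by μ_θ (4 steps, strictly decreasing):
  μ^(1)=15; μ^(2)=19/2; μ^(3)=-18; μ^(4)=-29

((0, 0, 2, 0, 3); (0, 0, 1, 1, 0); (0, 2, 0, 0, 0); (2, 0, 0, 0, 0))


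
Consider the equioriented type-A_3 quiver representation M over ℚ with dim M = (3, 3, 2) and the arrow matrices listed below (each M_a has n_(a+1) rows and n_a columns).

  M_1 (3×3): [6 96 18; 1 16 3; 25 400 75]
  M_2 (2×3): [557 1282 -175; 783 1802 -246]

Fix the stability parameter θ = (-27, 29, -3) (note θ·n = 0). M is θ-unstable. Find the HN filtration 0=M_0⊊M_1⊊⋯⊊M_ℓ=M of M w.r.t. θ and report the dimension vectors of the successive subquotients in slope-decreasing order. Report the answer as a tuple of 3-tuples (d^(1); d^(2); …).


Via rank(M_{q-1}∘⋯∘M_p): M ≅ I[1,1]^2, I[1,3], I[2,2], I[2,3].
μ_θ-semistable layers: μ^(1)=29; μ^(2)=13; μ^(3)=-27

((0, 1, 0); (0, 2, 2); (3, 0, 0))


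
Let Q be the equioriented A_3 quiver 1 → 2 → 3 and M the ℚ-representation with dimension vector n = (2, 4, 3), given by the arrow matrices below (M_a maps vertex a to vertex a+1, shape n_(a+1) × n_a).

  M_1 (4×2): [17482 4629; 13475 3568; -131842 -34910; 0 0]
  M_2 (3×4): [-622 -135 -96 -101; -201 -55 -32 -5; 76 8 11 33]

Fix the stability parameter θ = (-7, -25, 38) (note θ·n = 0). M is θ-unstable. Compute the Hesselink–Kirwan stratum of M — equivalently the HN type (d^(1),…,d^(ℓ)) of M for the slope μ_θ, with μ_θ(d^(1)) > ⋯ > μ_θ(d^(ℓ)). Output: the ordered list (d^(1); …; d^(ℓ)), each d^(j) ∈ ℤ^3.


Barcode: M ≅ I[1,3]^2, I[2,2], I[2,3]. HN layers by μ_θ (3 steps, strictly decreasing):
  μ^(1)=38; μ^(2)=-16; μ^(3)=-25

((0, 0, 3); (2, 2, 0); (0, 2, 0))
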